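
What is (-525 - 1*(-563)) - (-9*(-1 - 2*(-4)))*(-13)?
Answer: -781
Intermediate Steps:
(-525 - 1*(-563)) - (-9*(-1 - 2*(-4)))*(-13) = (-525 + 563) - (-9*(-1 + 8))*(-13) = 38 - (-9*7)*(-13) = 38 - (-63)*(-13) = 38 - 1*819 = 38 - 819 = -781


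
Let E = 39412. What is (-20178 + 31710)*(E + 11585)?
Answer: 588097404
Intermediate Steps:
(-20178 + 31710)*(E + 11585) = (-20178 + 31710)*(39412 + 11585) = 11532*50997 = 588097404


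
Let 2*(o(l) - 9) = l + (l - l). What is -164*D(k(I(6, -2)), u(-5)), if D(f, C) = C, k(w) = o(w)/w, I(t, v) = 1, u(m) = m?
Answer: 820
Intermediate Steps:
o(l) = 9 + l/2 (o(l) = 9 + (l + (l - l))/2 = 9 + (l + 0)/2 = 9 + l/2)
k(w) = (9 + w/2)/w
-164*D(k(I(6, -2)), u(-5)) = -164*(-5) = 820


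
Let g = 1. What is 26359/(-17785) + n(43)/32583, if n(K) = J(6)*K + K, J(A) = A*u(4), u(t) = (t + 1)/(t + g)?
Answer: -853502012/579488655 ≈ -1.4729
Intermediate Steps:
u(t) = 1 (u(t) = (t + 1)/(t + 1) = (1 + t)/(1 + t) = 1)
J(A) = A (J(A) = A*1 = A)
n(K) = 7*K (n(K) = 6*K + K = 7*K)
26359/(-17785) + n(43)/32583 = 26359/(-17785) + (7*43)/32583 = 26359*(-1/17785) + 301*(1/32583) = -26359/17785 + 301/32583 = -853502012/579488655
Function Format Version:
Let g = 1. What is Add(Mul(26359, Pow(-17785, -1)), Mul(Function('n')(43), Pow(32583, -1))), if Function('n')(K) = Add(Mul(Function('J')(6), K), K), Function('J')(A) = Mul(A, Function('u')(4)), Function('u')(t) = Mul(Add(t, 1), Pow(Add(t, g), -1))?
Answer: Rational(-853502012, 579488655) ≈ -1.4729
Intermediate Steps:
Function('u')(t) = 1 (Function('u')(t) = Mul(Add(t, 1), Pow(Add(t, 1), -1)) = Mul(Add(1, t), Pow(Add(1, t), -1)) = 1)
Function('J')(A) = A (Function('J')(A) = Mul(A, 1) = A)
Function('n')(K) = Mul(7, K) (Function('n')(K) = Add(Mul(6, K), K) = Mul(7, K))
Add(Mul(26359, Pow(-17785, -1)), Mul(Function('n')(43), Pow(32583, -1))) = Add(Mul(26359, Pow(-17785, -1)), Mul(Mul(7, 43), Pow(32583, -1))) = Add(Mul(26359, Rational(-1, 17785)), Mul(301, Rational(1, 32583))) = Add(Rational(-26359, 17785), Rational(301, 32583)) = Rational(-853502012, 579488655)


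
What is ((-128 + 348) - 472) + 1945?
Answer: 1693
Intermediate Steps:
((-128 + 348) - 472) + 1945 = (220 - 472) + 1945 = -252 + 1945 = 1693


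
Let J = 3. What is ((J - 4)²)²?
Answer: 1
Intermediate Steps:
((J - 4)²)² = ((3 - 4)²)² = ((-1)²)² = 1² = 1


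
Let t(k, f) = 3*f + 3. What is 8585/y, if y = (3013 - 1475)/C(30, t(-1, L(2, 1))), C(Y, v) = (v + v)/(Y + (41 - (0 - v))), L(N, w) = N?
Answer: 15453/12304 ≈ 1.2559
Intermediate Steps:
t(k, f) = 3 + 3*f
C(Y, v) = 2*v/(41 + Y + v) (C(Y, v) = (2*v)/(Y + (41 - (-1)*v)) = (2*v)/(Y + (41 + v)) = (2*v)/(41 + Y + v) = 2*v/(41 + Y + v))
y = 61520/9 (y = (3013 - 1475)/((2*(3 + 3*2)/(41 + 30 + (3 + 3*2)))) = 1538/((2*(3 + 6)/(41 + 30 + (3 + 6)))) = 1538/((2*9/(41 + 30 + 9))) = 1538/((2*9/80)) = 1538/((2*9*(1/80))) = 1538/(9/40) = 1538*(40/9) = 61520/9 ≈ 6835.6)
8585/y = 8585/(61520/9) = 8585*(9/61520) = 15453/12304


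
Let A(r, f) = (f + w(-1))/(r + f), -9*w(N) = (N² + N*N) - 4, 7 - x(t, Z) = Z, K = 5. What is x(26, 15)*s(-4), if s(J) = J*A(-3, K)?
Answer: 752/9 ≈ 83.556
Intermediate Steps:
x(t, Z) = 7 - Z
w(N) = 4/9 - 2*N²/9 (w(N) = -((N² + N*N) - 4)/9 = -((N² + N²) - 4)/9 = -(2*N² - 4)/9 = -(-4 + 2*N²)/9 = 4/9 - 2*N²/9)
A(r, f) = (2/9 + f)/(f + r) (A(r, f) = (f + (4/9 - 2/9*(-1)²))/(r + f) = (f + (4/9 - 2/9*1))/(f + r) = (f + (4/9 - 2/9))/(f + r) = (f + 2/9)/(f + r) = (2/9 + f)/(f + r))
s(J) = 47*J/18 (s(J) = J*((2/9 + 5)/(5 - 3)) = J*((47/9)/2) = J*((½)*(47/9)) = J*(47/18) = 47*J/18)
x(26, 15)*s(-4) = (7 - 1*15)*((47/18)*(-4)) = (7 - 15)*(-94/9) = -8*(-94/9) = 752/9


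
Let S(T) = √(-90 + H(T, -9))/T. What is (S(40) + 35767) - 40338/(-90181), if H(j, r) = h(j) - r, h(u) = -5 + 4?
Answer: 3225544165/90181 + I*√82/40 ≈ 35767.0 + 0.22638*I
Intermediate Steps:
h(u) = -1
H(j, r) = -1 - r
S(T) = I*√82/T (S(T) = √(-90 + (-1 - 1*(-9)))/T = √(-90 + (-1 + 9))/T = √(-90 + 8)/T = √(-82)/T = (I*√82)/T = I*√82/T)
(S(40) + 35767) - 40338/(-90181) = (I*√82/40 + 35767) - 40338/(-90181) = (I*√82*(1/40) + 35767) - 40338*(-1/90181) = (I*√82/40 + 35767) + 40338/90181 = (35767 + I*√82/40) + 40338/90181 = 3225544165/90181 + I*√82/40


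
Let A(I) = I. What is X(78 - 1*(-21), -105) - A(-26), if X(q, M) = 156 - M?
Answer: 287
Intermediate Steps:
X(78 - 1*(-21), -105) - A(-26) = (156 - 1*(-105)) - 1*(-26) = (156 + 105) + 26 = 261 + 26 = 287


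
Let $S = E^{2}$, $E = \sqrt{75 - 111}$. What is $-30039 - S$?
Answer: $-30003$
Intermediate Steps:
$E = 6 i$ ($E = \sqrt{-36} = 6 i \approx 6.0 i$)
$S = -36$ ($S = \left(6 i\right)^{2} = -36$)
$-30039 - S = -30039 - -36 = -30039 + 36 = -30003$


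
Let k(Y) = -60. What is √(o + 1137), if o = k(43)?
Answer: √1077 ≈ 32.818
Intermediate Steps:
o = -60
√(o + 1137) = √(-60 + 1137) = √1077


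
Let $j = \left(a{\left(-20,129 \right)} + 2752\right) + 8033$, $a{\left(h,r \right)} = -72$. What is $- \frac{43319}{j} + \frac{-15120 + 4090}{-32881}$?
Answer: $- \frac{1306207649}{352254153} \approx -3.7081$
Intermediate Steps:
$j = 10713$ ($j = \left(-72 + 2752\right) + 8033 = 2680 + 8033 = 10713$)
$- \frac{43319}{j} + \frac{-15120 + 4090}{-32881} = - \frac{43319}{10713} + \frac{-15120 + 4090}{-32881} = \left(-43319\right) \frac{1}{10713} - - \frac{11030}{32881} = - \frac{43319}{10713} + \frac{11030}{32881} = - \frac{1306207649}{352254153}$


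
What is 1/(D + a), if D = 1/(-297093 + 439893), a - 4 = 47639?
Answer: 142800/6803420401 ≈ 2.0989e-5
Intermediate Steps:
a = 47643 (a = 4 + 47639 = 47643)
D = 1/142800 ≈ 7.0028e-6
1/(D + a) = 1/(1/142800 + 47643) = 1/(6803420401/142800) = 142800/6803420401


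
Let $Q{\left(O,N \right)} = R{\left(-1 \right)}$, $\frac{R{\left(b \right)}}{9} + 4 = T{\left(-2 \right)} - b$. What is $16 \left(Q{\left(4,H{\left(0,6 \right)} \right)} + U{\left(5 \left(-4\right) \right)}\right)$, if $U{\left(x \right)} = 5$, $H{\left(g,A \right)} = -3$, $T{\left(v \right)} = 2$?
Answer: $-64$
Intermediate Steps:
$R{\left(b \right)} = -18 - 9 b$ ($R{\left(b \right)} = -36 + 9 \left(2 - b\right) = -36 - \left(-18 + 9 b\right) = -18 - 9 b$)
$Q{\left(O,N \right)} = -9$ ($Q{\left(O,N \right)} = -18 - -9 = -18 + 9 = -9$)
$16 \left(Q{\left(4,H{\left(0,6 \right)} \right)} + U{\left(5 \left(-4\right) \right)}\right) = 16 \left(-9 + 5\right) = 16 \left(-4\right) = -64$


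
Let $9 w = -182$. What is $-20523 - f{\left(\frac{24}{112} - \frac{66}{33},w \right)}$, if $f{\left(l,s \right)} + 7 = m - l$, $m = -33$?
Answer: $- \frac{286787}{14} \approx -20485.0$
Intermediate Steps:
$w = - \frac{182}{9}$ ($w = \frac{1}{9} \left(-182\right) = - \frac{182}{9} \approx -20.222$)
$f{\left(l,s \right)} = -40 - l$ ($f{\left(l,s \right)} = -7 - \left(33 + l\right) = -40 - l$)
$-20523 - f{\left(\frac{24}{112} - \frac{66}{33},w \right)} = -20523 - \left(-40 - \left(\frac{24}{112} - \frac{66}{33}\right)\right) = -20523 - \left(-40 - \left(24 \cdot \frac{1}{112} - 2\right)\right) = -20523 - \left(-40 - \left(\frac{3}{14} - 2\right)\right) = -20523 - \left(-40 - - \frac{25}{14}\right) = -20523 - \left(-40 + \frac{25}{14}\right) = -20523 - - \frac{535}{14} = -20523 + \frac{535}{14} = - \frac{286787}{14}$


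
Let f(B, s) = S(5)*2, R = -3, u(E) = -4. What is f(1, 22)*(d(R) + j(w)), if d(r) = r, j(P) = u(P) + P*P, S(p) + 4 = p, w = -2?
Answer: -6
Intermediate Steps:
S(p) = -4 + p
f(B, s) = 2 (f(B, s) = (-4 + 5)*2 = 1*2 = 2)
j(P) = -4 + P² (j(P) = -4 + P*P = -4 + P²)
f(1, 22)*(d(R) + j(w)) = 2*(-3 + (-4 + (-2)²)) = 2*(-3 + (-4 + 4)) = 2*(-3 + 0) = 2*(-3) = -6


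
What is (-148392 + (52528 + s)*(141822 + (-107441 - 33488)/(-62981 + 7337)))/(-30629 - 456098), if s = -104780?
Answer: 103091136252823/6770859297 ≈ 15226.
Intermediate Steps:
(-148392 + (52528 + s)*(141822 + (-107441 - 33488)/(-62981 + 7337)))/(-30629 - 456098) = (-148392 + (52528 - 104780)*(141822 + (-107441 - 33488)/(-62981 + 7337)))/(-30629 - 456098) = (-148392 - 52252*(141822 - 140929/(-55644)))/(-486727) = (-148392 - 52252*(141822 - 140929*(-1/55644)))*(-1/486727) = (-148392 - 52252*(141822 + 140929/55644))*(-1/486727) = (-148392 - 52252*7891684297/55644)*(-1/486727) = (-148392 - 103089071971711/13911)*(-1/486727) = -103091136252823/13911*(-1/486727) = 103091136252823/6770859297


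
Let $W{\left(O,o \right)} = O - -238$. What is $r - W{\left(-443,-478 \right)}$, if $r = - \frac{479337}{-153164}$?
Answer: $\frac{31877957}{153164} \approx 208.13$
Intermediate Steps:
$W{\left(O,o \right)} = 238 + O$ ($W{\left(O,o \right)} = O + 238 = 238 + O$)
$r = \frac{479337}{153164}$ ($r = \left(-479337\right) \left(- \frac{1}{153164}\right) = \frac{479337}{153164} \approx 3.1296$)
$r - W{\left(-443,-478 \right)} = \frac{479337}{153164} - \left(238 - 443\right) = \frac{479337}{153164} - -205 = \frac{479337}{153164} + 205 = \frac{31877957}{153164}$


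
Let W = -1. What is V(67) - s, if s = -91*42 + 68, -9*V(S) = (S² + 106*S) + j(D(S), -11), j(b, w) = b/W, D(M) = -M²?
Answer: 5902/3 ≈ 1967.3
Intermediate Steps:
j(b, w) = -b (j(b, w) = b/(-1) = b*(-1) = -b)
V(S) = -106*S/9 - 2*S²/9 (V(S) = -((S² + 106*S) - (-1)*S²)/9 = -((S² + 106*S) + S²)/9 = -(2*S² + 106*S)/9 = -106*S/9 - 2*S²/9)
s = -3754 (s = -3822 + 68 = -3754)
V(67) - s = (2/9)*67*(-53 - 1*67) - 1*(-3754) = (2/9)*67*(-53 - 67) + 3754 = (2/9)*67*(-120) + 3754 = -5360/3 + 3754 = 5902/3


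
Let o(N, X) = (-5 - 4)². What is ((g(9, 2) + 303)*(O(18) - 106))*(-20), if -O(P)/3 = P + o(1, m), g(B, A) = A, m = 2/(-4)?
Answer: 2458300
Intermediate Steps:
m = -½ (m = 2*(-¼) = -½ ≈ -0.50000)
o(N, X) = 81 (o(N, X) = (-9)² = 81)
O(P) = -243 - 3*P (O(P) = -3*(P + 81) = -3*(81 + P) = -243 - 3*P)
((g(9, 2) + 303)*(O(18) - 106))*(-20) = ((2 + 303)*((-243 - 3*18) - 106))*(-20) = (305*((-243 - 54) - 106))*(-20) = (305*(-297 - 106))*(-20) = (305*(-403))*(-20) = -122915*(-20) = 2458300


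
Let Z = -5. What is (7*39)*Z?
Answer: -1365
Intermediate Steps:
(7*39)*Z = (7*39)*(-5) = 273*(-5) = -1365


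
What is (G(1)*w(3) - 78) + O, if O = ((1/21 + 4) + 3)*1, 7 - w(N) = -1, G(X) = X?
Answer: -1322/21 ≈ -62.952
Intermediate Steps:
w(N) = 8 (w(N) = 7 - 1*(-1) = 7 + 1 = 8)
O = 148/21 (O = ((1/21 + 4) + 3)*1 = (85/21 + 3)*1 = (148/21)*1 = 148/21 ≈ 7.0476)
(G(1)*w(3) - 78) + O = (1*8 - 78) + 148/21 = (8 - 78) + 148/21 = -70 + 148/21 = -1322/21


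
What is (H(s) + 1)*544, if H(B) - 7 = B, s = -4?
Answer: 2176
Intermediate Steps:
H(B) = 7 + B
(H(s) + 1)*544 = ((7 - 4) + 1)*544 = (3 + 1)*544 = 4*544 = 2176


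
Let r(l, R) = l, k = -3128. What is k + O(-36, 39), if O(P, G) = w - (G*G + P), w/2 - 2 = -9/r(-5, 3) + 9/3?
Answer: -22997/5 ≈ -4599.4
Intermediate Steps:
w = 68/5 (w = 4 + 2*(-9/(-5) + 9/3) = 4 + 2*(-9*(-⅕) + 9*(⅓)) = 4 + 2*(9/5 + 3) = 4 + 2*(24/5) = 4 + 48/5 = 68/5 ≈ 13.600)
O(P, G) = 68/5 - P - G² (O(P, G) = 68/5 - (G*G + P) = 68/5 - (G² + P) = 68/5 - (P + G²) = 68/5 + (-P - G²) = 68/5 - P - G²)
k + O(-36, 39) = -3128 + (68/5 - 1*(-36) - 1*39²) = -3128 + (68/5 + 36 - 1*1521) = -3128 + (68/5 + 36 - 1521) = -3128 - 7357/5 = -22997/5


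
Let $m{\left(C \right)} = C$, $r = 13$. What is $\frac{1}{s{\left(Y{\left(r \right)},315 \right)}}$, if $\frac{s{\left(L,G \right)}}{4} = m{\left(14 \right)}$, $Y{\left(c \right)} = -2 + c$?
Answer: $\frac{1}{56} \approx 0.017857$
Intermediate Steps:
$s{\left(L,G \right)} = 56$ ($s{\left(L,G \right)} = 4 \cdot 14 = 56$)
$\frac{1}{s{\left(Y{\left(r \right)},315 \right)}} = \frac{1}{56}$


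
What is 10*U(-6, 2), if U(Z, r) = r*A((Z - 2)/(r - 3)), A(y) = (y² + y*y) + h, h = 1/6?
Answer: 7690/3 ≈ 2563.3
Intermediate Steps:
h = ⅙ ≈ 0.16667
A(y) = ⅙ + 2*y² (A(y) = (y² + y*y) + ⅙ = (y² + y²) + ⅙ = 2*y² + ⅙ = ⅙ + 2*y²)
U(Z, r) = r*(⅙ + 2*(-2 + Z)²/(-3 + r)²) (U(Z, r) = r*(⅙ + 2*((Z - 2)/(r - 3))²) = r*(⅙ + 2*((-2 + Z)/(-3 + r))²) = r*(⅙ + 2*((-2 + Z)²/(-3 + r)²)) = r*(⅙ + 2*(-2 + Z)²/(-3 + r)²))
10*U(-6, 2) = 10*((⅙)*2 + 2*2*(-2 - 6)²/(-3 + 2)²) = 10*(⅓ + 2*2*(-8)²/(-1)²) = 10*(⅓ + 2*2*1*64) = 10*(⅓ + 256) = 10*(769/3) = 7690/3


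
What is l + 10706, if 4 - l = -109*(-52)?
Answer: 5042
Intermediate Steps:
l = -5664 (l = 4 - (-109)*(-52) = 4 - 1*5668 = 4 - 5668 = -5664)
l + 10706 = -5664 + 10706 = 5042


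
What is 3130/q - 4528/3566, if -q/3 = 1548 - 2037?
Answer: 2259502/2615661 ≈ 0.86384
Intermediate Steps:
q = 1467 (q = -3*(1548 - 2037) = -3*(-489) = 1467)
3130/q - 4528/3566 = 3130/1467 - 4528/3566 = 3130*(1/1467) - 4528*1/3566 = 3130/1467 - 2264/1783 = 2259502/2615661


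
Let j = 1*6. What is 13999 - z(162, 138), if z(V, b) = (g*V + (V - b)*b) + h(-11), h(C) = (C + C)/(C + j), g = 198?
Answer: -106967/5 ≈ -21393.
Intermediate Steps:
j = 6
h(C) = 2*C/(6 + C) (h(C) = (C + C)/(C + 6) = (2*C)/(6 + C) = 2*C/(6 + C))
z(V, b) = 22/5 + 198*V + b*(V - b) (z(V, b) = (198*V + (V - b)*b) + 2*(-11)/(6 - 11) = (198*V + b*(V - b)) + 2*(-11)/(-5) = (198*V + b*(V - b)) + 2*(-11)*(-⅕) = (198*V + b*(V - b)) + 22/5 = 22/5 + 198*V + b*(V - b))
13999 - z(162, 138) = 13999 - (22/5 - 1*138² + 198*162 + 162*138) = 13999 - (22/5 - 1*19044 + 32076 + 22356) = 13999 - (22/5 - 19044 + 32076 + 22356) = 13999 - 1*176962/5 = 13999 - 176962/5 = -106967/5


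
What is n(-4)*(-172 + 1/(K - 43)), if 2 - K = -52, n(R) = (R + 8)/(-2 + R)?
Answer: 3782/33 ≈ 114.61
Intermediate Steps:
n(R) = (8 + R)/(-2 + R)
K = 54 (K = 2 - 1*(-52) = 2 + 52 = 54)
n(-4)*(-172 + 1/(K - 43)) = ((8 - 4)/(-2 - 4))*(-172 + 1/(54 - 43)) = (4/(-6))*(-172 + 1/11) = (-1/6*4)*(-172 + 1/11) = -2/3*(-1891/11) = 3782/33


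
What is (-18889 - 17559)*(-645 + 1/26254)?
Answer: 308602099696/13127 ≈ 2.3509e+7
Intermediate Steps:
(-18889 - 17559)*(-645 + 1/26254) = -36448*(-645 + 1/26254) = -36448*(-16933829/26254) = 308602099696/13127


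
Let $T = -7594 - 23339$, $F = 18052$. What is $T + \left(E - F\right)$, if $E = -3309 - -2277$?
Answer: $-50017$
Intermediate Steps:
$E = -1032$ ($E = -3309 + 2277 = -1032$)
$T = -30933$
$T + \left(E - F\right) = -30933 - 19084 = -50017$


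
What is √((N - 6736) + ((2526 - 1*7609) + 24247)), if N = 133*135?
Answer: √30383 ≈ 174.31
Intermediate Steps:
N = 17955
√((N - 6736) + ((2526 - 1*7609) + 24247)) = √((17955 - 6736) + ((2526 - 1*7609) + 24247)) = √(11219 + ((2526 - 7609) + 24247)) = √(11219 + (-5083 + 24247)) = √(11219 + 19164) = √30383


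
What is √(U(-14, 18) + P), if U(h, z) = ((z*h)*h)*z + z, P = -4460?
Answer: √59062 ≈ 243.03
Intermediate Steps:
U(h, z) = z + h²*z² (U(h, z) = ((h*z)*h)*z + z = (z*h²)*z + z = h²*z² + z = z + h²*z²)
√(U(-14, 18) + P) = √(18*(1 + 18*(-14)²) - 4460) = √(18*(1 + 18*196) - 4460) = √(18*(1 + 3528) - 4460) = √(18*3529 - 4460) = √(63522 - 4460) = √59062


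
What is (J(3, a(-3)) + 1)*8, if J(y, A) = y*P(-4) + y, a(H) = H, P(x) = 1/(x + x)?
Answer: 29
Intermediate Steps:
P(x) = 1/(2*x)
J(y, A) = 7*y/8 (J(y, A) = y*((½)/(-4)) + y = y*((½)*(-¼)) + y = y*(-⅛) + y = -y/8 + y = 7*y/8)
(J(3, a(-3)) + 1)*8 = ((7/8)*3 + 1)*8 = (21/8 + 1)*8 = (29/8)*8 = 29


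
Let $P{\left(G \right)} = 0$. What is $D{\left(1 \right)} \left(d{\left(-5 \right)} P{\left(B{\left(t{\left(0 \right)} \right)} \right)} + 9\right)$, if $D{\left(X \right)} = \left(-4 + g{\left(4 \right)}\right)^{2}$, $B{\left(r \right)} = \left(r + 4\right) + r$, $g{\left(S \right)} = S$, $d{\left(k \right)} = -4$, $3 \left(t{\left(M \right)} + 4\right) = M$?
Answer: $0$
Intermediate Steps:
$t{\left(M \right)} = -4 + \frac{M}{3}$
$B{\left(r \right)} = 4 + 2 r$ ($B{\left(r \right)} = \left(4 + r\right) + r = 4 + 2 r$)
$D{\left(X \right)} = 0$ ($D{\left(X \right)} = \left(-4 + 4\right)^{2} = 0^{2} = 0$)
$D{\left(1 \right)} \left(d{\left(-5 \right)} P{\left(B{\left(t{\left(0 \right)} \right)} \right)} + 9\right) = 0 \left(\left(-4\right) 0 + 9\right) = 0 \left(0 + 9\right) = 0 \cdot 9 = 0$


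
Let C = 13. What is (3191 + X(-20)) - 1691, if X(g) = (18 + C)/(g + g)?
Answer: 59969/40 ≈ 1499.2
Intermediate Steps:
X(g) = 31/(2*g) (X(g) = (18 + 13)/(g + g) = 31/((2*g)) = 31*(1/(2*g)) = 31/(2*g))
(3191 + X(-20)) - 1691 = (3191 + (31/2)/(-20)) - 1691 = (3191 + (31/2)*(-1/20)) - 1691 = (3191 - 31/40) - 1691 = 127609/40 - 1691 = 59969/40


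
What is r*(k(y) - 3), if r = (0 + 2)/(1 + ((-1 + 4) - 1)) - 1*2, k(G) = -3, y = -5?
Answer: 8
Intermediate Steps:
r = -4/3 (r = 2/(1 + (3 - 1)) - 2 = 2/(1 + 2) - 2 = 2/3 - 2 = 2*(⅓) - 2 = ⅔ - 2 = -4/3 ≈ -1.3333)
r*(k(y) - 3) = -4*(-3 - 3)/3 = -4/3*(-6) = 8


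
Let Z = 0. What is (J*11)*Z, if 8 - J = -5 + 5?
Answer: 0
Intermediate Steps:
J = 8 (J = 8 - (-5 + 5) = 8 - 1*0 = 8 + 0 = 8)
(J*11)*Z = (8*11)*0 = 88*0 = 0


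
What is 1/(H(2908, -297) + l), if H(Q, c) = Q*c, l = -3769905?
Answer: -1/4633581 ≈ -2.1582e-7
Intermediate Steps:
1/(H(2908, -297) + l) = 1/(2908*(-297) - 3769905) = 1/(-863676 - 3769905) = 1/(-4633581) = -1/4633581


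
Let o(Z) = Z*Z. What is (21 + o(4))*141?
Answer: 5217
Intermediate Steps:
o(Z) = Z**2
(21 + o(4))*141 = (21 + 4**2)*141 = (21 + 16)*141 = 37*141 = 5217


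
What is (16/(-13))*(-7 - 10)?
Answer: 272/13 ≈ 20.923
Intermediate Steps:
(16/(-13))*(-7 - 10) = (16*(-1/13))*(-17) = -16/13*(-17) = 272/13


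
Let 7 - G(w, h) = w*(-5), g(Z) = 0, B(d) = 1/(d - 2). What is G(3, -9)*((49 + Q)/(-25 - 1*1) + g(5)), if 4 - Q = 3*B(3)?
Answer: -550/13 ≈ -42.308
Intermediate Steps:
B(d) = 1/(-2 + d)
Q = 1 (Q = 4 - 3/(-2 + 3) = 4 - 3/1 = 4 - 3 = 1)
G(w, h) = 7 + 5*w (G(w, h) = 7 - w*(-5) = 7 - (-5)*w = 7 + 5*w)
G(3, -9)*((49 + Q)/(-25 - 1*1) + g(5)) = (7 + 5*3)*((49 + 1)/(-25 - 1*1) + 0) = (7 + 15)*(50/(-25 - 1) + 0) = 22*(50/(-26) + 0) = 22*(50*(-1/26) + 0) = 22*(-25/13 + 0) = 22*(-25/13) = -550/13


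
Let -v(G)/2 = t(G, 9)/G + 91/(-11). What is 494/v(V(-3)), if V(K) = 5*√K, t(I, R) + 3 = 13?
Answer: 39039/1333 - 3146*I*√3/1333 ≈ 29.287 - 4.0878*I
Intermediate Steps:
t(I, R) = 10 (t(I, R) = -3 + 13 = 10)
v(G) = 182/11 - 20/G (v(G) = -2*(10/G + 91/(-11)) = -2*(10/G + 91*(-1/11)) = -2*(10/G - 91/11) = -2*(-91/11 + 10/G) = 182/11 - 20/G)
494/v(V(-3)) = 494/(182/11 - 20*(-I*√3/15)) = 494/(182/11 - (-4)*I*√3/3) = 494/(182/11 + 4*I*√3/3)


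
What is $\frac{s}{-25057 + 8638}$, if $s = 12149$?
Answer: $- \frac{12149}{16419} \approx -0.73993$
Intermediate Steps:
$\frac{s}{-25057 + 8638} = \frac{12149}{-25057 + 8638} = \frac{12149}{-16419} = 12149 \left(- \frac{1}{16419}\right) = - \frac{12149}{16419}$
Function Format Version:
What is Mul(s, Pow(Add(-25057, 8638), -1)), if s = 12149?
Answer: Rational(-12149, 16419) ≈ -0.73993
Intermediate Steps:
Mul(s, Pow(Add(-25057, 8638), -1)) = Mul(12149, Pow(Add(-25057, 8638), -1)) = Mul(12149, Pow(-16419, -1)) = Mul(12149, Rational(-1, 16419)) = Rational(-12149, 16419)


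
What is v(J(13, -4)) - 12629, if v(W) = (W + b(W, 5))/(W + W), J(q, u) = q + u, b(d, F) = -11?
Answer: -113662/9 ≈ -12629.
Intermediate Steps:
v(W) = (-11 + W)/(2*W) (v(W) = (W - 11)/(W + W) = (-11 + W)/((2*W)) = (-11 + W)*(1/(2*W)) = (-11 + W)/(2*W))
v(J(13, -4)) - 12629 = (-11 + (13 - 4))/(2*(13 - 4)) - 12629 = (½)*(-11 + 9)/9 - 12629 = (½)*(⅑)*(-2) - 12629 = -⅑ - 12629 = -113662/9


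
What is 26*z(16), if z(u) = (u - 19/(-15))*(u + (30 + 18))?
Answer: 430976/15 ≈ 28732.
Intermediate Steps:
z(u) = (48 + u)*(19/15 + u) (z(u) = (u - 19*(-1/15))*(u + 48) = (u + 19/15)*(48 + u) = (19/15 + u)*(48 + u) = (48 + u)*(19/15 + u))
26*z(16) = 26*(304/5 + 16**2 + (739/15)*16) = 26*(304/5 + 256 + 11824/15) = 26*(16576/15) = 430976/15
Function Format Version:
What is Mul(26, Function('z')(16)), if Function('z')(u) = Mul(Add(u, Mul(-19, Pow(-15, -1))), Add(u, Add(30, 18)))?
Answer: Rational(430976, 15) ≈ 28732.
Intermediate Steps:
Function('z')(u) = Mul(Add(48, u), Add(Rational(19, 15), u)) (Function('z')(u) = Mul(Add(u, Mul(-19, Rational(-1, 15))), Add(u, 48)) = Mul(Add(u, Rational(19, 15)), Add(48, u)) = Mul(Add(Rational(19, 15), u), Add(48, u)) = Mul(Add(48, u), Add(Rational(19, 15), u)))
Mul(26, Function('z')(16)) = Mul(26, Add(Rational(304, 5), Pow(16, 2), Mul(Rational(739, 15), 16))) = Mul(26, Add(Rational(304, 5), 256, Rational(11824, 15))) = Mul(26, Rational(16576, 15)) = Rational(430976, 15)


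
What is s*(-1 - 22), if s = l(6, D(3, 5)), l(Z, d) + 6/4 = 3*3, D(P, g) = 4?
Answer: -345/2 ≈ -172.50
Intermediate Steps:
l(Z, d) = 15/2 (l(Z, d) = -3/2 + 3*3 = -3/2 + 9 = 15/2)
s = 15/2 ≈ 7.5000
s*(-1 - 22) = 15*(-1 - 22)/2 = (15/2)*(-23) = -345/2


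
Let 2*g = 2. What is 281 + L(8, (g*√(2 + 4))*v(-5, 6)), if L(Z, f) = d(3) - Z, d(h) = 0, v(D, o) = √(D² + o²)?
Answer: 273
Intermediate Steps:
g = 1 (g = (½)*2 = 1)
L(Z, f) = -Z (L(Z, f) = 0 - Z = -Z)
281 + L(8, (g*√(2 + 4))*v(-5, 6)) = 281 - 1*8 = 281 - 8 = 273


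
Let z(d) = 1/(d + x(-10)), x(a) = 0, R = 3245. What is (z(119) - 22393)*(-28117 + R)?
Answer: 66278059952/119 ≈ 5.5696e+8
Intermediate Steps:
z(d) = 1/d (z(d) = 1/(d + 0) = 1/d)
(z(119) - 22393)*(-28117 + R) = (1/119 - 22393)*(-28117 + 3245) = (1/119 - 22393)*(-24872) = -2664766/119*(-24872) = 66278059952/119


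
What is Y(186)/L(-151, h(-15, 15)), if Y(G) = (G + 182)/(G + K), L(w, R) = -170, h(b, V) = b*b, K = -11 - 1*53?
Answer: -92/5185 ≈ -0.017743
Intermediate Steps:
K = -64 (K = -11 - 53 = -64)
h(b, V) = b²
Y(G) = (182 + G)/(-64 + G) (Y(G) = (G + 182)/(G - 64) = (182 + G)/(-64 + G))
Y(186)/L(-151, h(-15, 15)) = ((182 + 186)/(-64 + 186))/(-170) = (368/122)*(-1/170) = ((1/122)*368)*(-1/170) = (184/61)*(-1/170) = -92/5185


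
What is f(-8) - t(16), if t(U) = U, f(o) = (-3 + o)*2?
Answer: -38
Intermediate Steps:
f(o) = -6 + 2*o
f(-8) - t(16) = (-6 + 2*(-8)) - 1*16 = (-6 - 16) - 16 = -22 - 16 = -38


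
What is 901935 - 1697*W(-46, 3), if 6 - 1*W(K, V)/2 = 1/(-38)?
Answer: 16748152/19 ≈ 8.8148e+5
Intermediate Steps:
W(K, V) = 229/19 (W(K, V) = 12 - 2/(-38) = 12 - 2*(-1/38) = 12 + 1/19 = 229/19)
901935 - 1697*W(-46, 3) = 901935 - 1697*229/19 = 901935 - 388613/19 = 16748152/19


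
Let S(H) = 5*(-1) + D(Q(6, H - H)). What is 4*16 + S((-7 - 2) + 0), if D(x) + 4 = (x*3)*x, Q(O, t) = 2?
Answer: 67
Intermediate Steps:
D(x) = -4 + 3*x² (D(x) = -4 + (x*3)*x = -4 + (3*x)*x = -4 + 3*x²)
S(H) = 3 (S(H) = 5*(-1) + (-4 + 3*2²) = -5 + (-4 + 3*4) = -5 + (-4 + 12) = -5 + 8 = 3)
4*16 + S((-7 - 2) + 0) = 4*16 + 3 = 64 + 3 = 67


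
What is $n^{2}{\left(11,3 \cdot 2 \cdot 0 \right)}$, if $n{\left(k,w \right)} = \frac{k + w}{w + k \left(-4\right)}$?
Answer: $\frac{1}{16} \approx 0.0625$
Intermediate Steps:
$n{\left(k,w \right)} = \frac{k + w}{w - 4 k}$
$n^{2}{\left(11,3 \cdot 2 \cdot 0 \right)} = \left(\frac{11 + 3 \cdot 2 \cdot 0}{3 \cdot 2 \cdot 0 - 44}\right)^{2} = \left(\frac{11 + 6 \cdot 0}{6 \cdot 0 - 44}\right)^{2} = \left(\frac{11 + 0}{0 - 44}\right)^{2} = \left(\frac{1}{-44} \cdot 11\right)^{2} = \left(\left(- \frac{1}{44}\right) 11\right)^{2} = \left(- \frac{1}{4}\right)^{2} = \frac{1}{16}$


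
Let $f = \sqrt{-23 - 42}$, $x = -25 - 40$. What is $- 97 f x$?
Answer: $6305 i \sqrt{65} \approx 50833.0 i$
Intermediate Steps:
$x = -65$
$f = i \sqrt{65}$ ($f = \sqrt{-65} = i \sqrt{65} \approx 8.0623 i$)
$- 97 f x = - 97 i \sqrt{65} \left(-65\right) = 6305 i \sqrt{65}$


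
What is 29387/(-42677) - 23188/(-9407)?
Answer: 713150767/401462539 ≈ 1.7764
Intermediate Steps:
29387/(-42677) - 23188/(-9407) = 29387*(-1/42677) - 23188*(-1/9407) = -29387/42677 + 23188/9407 = 713150767/401462539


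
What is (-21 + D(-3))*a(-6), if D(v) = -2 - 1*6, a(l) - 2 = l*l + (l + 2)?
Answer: -986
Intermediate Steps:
a(l) = 4 + l + l² (a(l) = 2 + (l*l + (l + 2)) = 2 + (l² + (2 + l)) = 2 + (2 + l + l²) = 4 + l + l²)
D(v) = -8 (D(v) = -2 - 6 = -8)
(-21 + D(-3))*a(-6) = (-21 - 8)*(4 - 6 + (-6)²) = -29*(4 - 6 + 36) = -29*34 = -986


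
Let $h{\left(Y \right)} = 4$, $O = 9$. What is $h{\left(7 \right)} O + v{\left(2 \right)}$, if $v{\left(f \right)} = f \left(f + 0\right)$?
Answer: $40$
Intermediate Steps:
$v{\left(f \right)} = f^{2}$ ($v{\left(f \right)} = f f = f^{2}$)
$h{\left(7 \right)} O + v{\left(2 \right)} = 4 \cdot 9 + 2^{2} = 36 + 4 = 40$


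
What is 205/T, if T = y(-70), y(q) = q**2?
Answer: 41/980 ≈ 0.041837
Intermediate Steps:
T = 4900 (T = (-70)**2 = 4900)
205/T = 205/4900 = 205*(1/4900) = 41/980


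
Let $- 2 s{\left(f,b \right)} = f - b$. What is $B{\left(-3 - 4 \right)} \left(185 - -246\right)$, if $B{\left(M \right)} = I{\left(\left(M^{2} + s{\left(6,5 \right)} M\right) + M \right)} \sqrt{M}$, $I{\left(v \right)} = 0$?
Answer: $0$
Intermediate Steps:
$s{\left(f,b \right)} = \frac{b}{2} - \frac{f}{2}$ ($s{\left(f,b \right)} = - \frac{f - b}{2} = \frac{b}{2} - \frac{f}{2}$)
$B{\left(M \right)} = 0$ ($B{\left(M \right)} = 0 \sqrt{M} = 0$)
$B{\left(-3 - 4 \right)} \left(185 - -246\right) = 0 \left(185 - -246\right) = 0 \left(185 + 246\right) = 0 \cdot 431 = 0$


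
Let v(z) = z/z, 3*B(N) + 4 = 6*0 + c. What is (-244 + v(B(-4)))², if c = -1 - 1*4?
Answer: 59049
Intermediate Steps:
c = -5 (c = -1 - 4 = -5)
B(N) = -3 (B(N) = -4/3 + (6*0 - 5)/3 = -4/3 + (0 - 5)/3 = -4/3 + (⅓)*(-5) = -4/3 - 5/3 = -3)
v(z) = 1
(-244 + v(B(-4)))² = (-244 + 1)² = (-243)² = 59049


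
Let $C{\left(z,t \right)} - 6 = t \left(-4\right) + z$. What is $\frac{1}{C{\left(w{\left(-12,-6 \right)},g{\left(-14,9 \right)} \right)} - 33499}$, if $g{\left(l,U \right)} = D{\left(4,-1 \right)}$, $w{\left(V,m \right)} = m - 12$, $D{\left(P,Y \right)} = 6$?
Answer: $- \frac{1}{33535} \approx -2.982 \cdot 10^{-5}$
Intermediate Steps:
$w{\left(V,m \right)} = -12 + m$
$g{\left(l,U \right)} = 6$
$C{\left(z,t \right)} = 6 + z - 4 t$ ($C{\left(z,t \right)} = 6 + \left(t \left(-4\right) + z\right) = 6 - \left(- z + 4 t\right) = 6 + z - 4 t$)
$\frac{1}{C{\left(w{\left(-12,-6 \right)},g{\left(-14,9 \right)} \right)} - 33499} = \frac{1}{\left(6 - 18 - 24\right) - 33499} = \frac{1}{-36 - 33499} = \frac{1}{-33535} = - \frac{1}{33535}$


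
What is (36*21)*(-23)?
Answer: -17388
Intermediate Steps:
(36*21)*(-23) = 756*(-23) = -17388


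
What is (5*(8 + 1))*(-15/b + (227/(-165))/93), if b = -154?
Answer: 17747/4774 ≈ 3.7174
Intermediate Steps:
(5*(8 + 1))*(-15/b + (227/(-165))/93) = (5*(8 + 1))*(-15/(-154) + (227/(-165))/93) = (5*9)*(-15*(-1/154) + (227*(-1/165))*(1/93)) = 45*(15/154 - 227/165*1/93) = 45*(15/154 - 227/15345) = 45*(17747/214830) = 17747/4774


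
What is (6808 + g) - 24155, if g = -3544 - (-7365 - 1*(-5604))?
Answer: -19130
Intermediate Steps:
g = -1783 (g = -3544 - (-7365 + 5604) = -3544 - 1*(-1761) = -3544 + 1761 = -1783)
(6808 + g) - 24155 = (6808 - 1783) - 24155 = 5025 - 24155 = -19130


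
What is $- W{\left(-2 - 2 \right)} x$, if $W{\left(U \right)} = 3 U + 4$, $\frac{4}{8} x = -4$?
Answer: $-64$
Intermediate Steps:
$x = -8$ ($x = 2 \left(-4\right) = -8$)
$W{\left(U \right)} = 4 + 3 U$
$- W{\left(-2 - 2 \right)} x = - (4 + 3 \left(-2 - 2\right)) \left(-8\right) = - (4 + 3 \left(-4\right)) \left(-8\right) = - (4 - 12) \left(-8\right) = \left(-1\right) \left(-8\right) \left(-8\right) = 8 \left(-8\right) = -64$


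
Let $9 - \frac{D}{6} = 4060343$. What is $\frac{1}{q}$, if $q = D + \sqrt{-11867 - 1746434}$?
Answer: $- \frac{24362004}{593507240654317} - \frac{i \sqrt{1758301}}{593507240654317} \approx -4.1048 \cdot 10^{-8} - 2.2342 \cdot 10^{-12} i$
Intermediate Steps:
$D = -24362004$ ($D = 54 - 24362058 = -24362004$)
$q = -24362004 + i \sqrt{1758301}$ ($q = -24362004 + \sqrt{-11867 - 1746434} = -24362004 + \sqrt{-1758301} = -24362004 + i \sqrt{1758301} \approx -2.4362 \cdot 10^{7} + 1326.0 i$)
$\frac{1}{q} = \frac{1}{-24362004 + i \sqrt{1758301}}$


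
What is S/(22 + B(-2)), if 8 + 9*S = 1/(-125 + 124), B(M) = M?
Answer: -1/20 ≈ -0.050000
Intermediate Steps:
S = -1 (S = -8/9 + 1/(9*(-125 + 124)) = -8/9 + (⅑)/(-1) = -8/9 + (⅑)*(-1) = -8/9 - ⅑ = -1)
S/(22 + B(-2)) = -1/(22 - 2) = -1/20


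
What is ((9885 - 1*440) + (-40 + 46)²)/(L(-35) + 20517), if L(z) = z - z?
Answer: 9481/20517 ≈ 0.46210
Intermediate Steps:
L(z) = 0
((9885 - 1*440) + (-40 + 46)²)/(L(-35) + 20517) = ((9885 - 1*440) + (-40 + 46)²)/(0 + 20517) = ((9885 - 440) + 6²)/20517 = (9445 + 36)*(1/20517) = 9481*(1/20517) = 9481/20517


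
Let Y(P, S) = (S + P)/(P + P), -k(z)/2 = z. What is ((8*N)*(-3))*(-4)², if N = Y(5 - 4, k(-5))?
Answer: -2112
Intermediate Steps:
k(z) = -2*z
Y(P, S) = (P + S)/(2*P) (Y(P, S) = (P + S)/((2*P)) = (P + S)*(1/(2*P)) = (P + S)/(2*P))
N = 11/2 (N = ((5 - 4) - 2*(-5))/(2*(5 - 4)) = (½)*(1 + 10)/1 = (½)*1*11 = 11/2 ≈ 5.5000)
((8*N)*(-3))*(-4)² = ((8*(11/2))*(-3))*(-4)² = (44*(-3))*16 = -132*16 = -2112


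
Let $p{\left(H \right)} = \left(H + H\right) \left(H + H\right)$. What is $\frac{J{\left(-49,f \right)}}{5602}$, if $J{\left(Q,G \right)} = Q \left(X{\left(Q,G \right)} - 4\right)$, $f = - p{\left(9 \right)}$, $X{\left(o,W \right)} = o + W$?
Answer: $\frac{18473}{5602} \approx 3.2976$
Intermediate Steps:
$X{\left(o,W \right)} = W + o$
$p{\left(H \right)} = 4 H^{2}$ ($p{\left(H \right)} = 2 H 2 H = 4 H^{2}$)
$f = -324$ ($f = - 4 \cdot 9^{2} = - 4 \cdot 81 = \left(-1\right) 324 = -324$)
$J{\left(Q,G \right)} = Q \left(-4 + G + Q\right)$ ($J{\left(Q,G \right)} = Q \left(\left(G + Q\right) - 4\right) = Q \left(-4 + G + Q\right)$)
$\frac{J{\left(-49,f \right)}}{5602} = \frac{\left(-49\right) \left(-4 - 324 - 49\right)}{5602} = \left(-49\right) \left(-377\right) \frac{1}{5602} = 18473 \cdot \frac{1}{5602} = \frac{18473}{5602}$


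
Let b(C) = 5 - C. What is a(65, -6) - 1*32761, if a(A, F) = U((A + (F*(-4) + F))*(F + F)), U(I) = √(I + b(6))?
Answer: -32761 + I*√997 ≈ -32761.0 + 31.575*I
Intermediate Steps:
U(I) = √(-1 + I) (U(I) = √(I + (5 - 1*6)) = √(I + (5 - 6)) = √(I - 1) = √(-1 + I))
a(A, F) = √(-1 + 2*F*(A - 3*F)) (a(A, F) = √(-1 + (A + (F*(-4) + F))*(F + F)) = √(-1 + (A + (-4*F + F))*(2*F)) = √(-1 + (A - 3*F)*(2*F)) = √(-1 + 2*F*(A - 3*F)))
a(65, -6) - 1*32761 = √(-1 + 2*(-6)*(65 - 3*(-6))) - 1*32761 = √(-1 + 2*(-6)*(65 + 18)) - 32761 = √(-1 + 2*(-6)*83) - 32761 = √(-1 - 996) - 32761 = √(-997) - 32761 = I*√997 - 32761 = -32761 + I*√997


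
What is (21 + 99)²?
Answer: 14400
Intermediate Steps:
(21 + 99)² = 120² = 14400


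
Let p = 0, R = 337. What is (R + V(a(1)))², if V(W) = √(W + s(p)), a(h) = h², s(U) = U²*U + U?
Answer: 114244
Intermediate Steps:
s(U) = U + U³ (s(U) = U³ + U = U + U³)
V(W) = √W (V(W) = √(W + (0 + 0³)) = √(W + (0 + 0)) = √(W + 0) = √W)
(R + V(a(1)))² = (337 + √(1²))² = (337 + √1)² = (337 + 1)² = 338² = 114244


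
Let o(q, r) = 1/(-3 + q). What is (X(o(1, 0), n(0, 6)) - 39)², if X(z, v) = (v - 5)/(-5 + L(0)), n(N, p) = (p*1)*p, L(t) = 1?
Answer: 34969/16 ≈ 2185.6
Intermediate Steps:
n(N, p) = p² (n(N, p) = p*p = p²)
X(z, v) = 5/4 - v/4 (X(z, v) = (v - 5)/(-5 + 1) = (-5 + v)/(-4) = (-5 + v)*(-¼) = 5/4 - v/4)
(X(o(1, 0), n(0, 6)) - 39)² = ((5/4 - ¼*6²) - 39)² = ((5/4 - ¼*36) - 39)² = ((5/4 - 9) - 39)² = (-31/4 - 39)² = (-187/4)² = 34969/16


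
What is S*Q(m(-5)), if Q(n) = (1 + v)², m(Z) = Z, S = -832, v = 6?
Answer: -40768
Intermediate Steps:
Q(n) = 49 (Q(n) = (1 + 6)² = 7² = 49)
S*Q(m(-5)) = -832*49 = -40768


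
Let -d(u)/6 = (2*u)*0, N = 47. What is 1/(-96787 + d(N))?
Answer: -1/96787 ≈ -1.0332e-5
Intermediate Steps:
d(u) = 0 (d(u) = -6*2*u*0 = -6*0 = 0)
1/(-96787 + d(N)) = 1/(-96787 + 0) = 1/(-96787) = -1/96787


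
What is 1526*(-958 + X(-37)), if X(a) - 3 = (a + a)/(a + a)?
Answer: -1455804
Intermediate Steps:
X(a) = 4 (X(a) = 3 + (a + a)/(a + a) = 3 + (2*a)/((2*a)) = 3 + (2*a)*(1/(2*a)) = 3 + 1 = 4)
1526*(-958 + X(-37)) = 1526*(-958 + 4) = 1526*(-954) = -1455804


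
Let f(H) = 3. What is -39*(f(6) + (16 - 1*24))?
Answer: 195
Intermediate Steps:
-39*(f(6) + (16 - 1*24)) = -39*(3 + (16 - 1*24)) = -39*(3 + (16 - 24)) = -39*(3 - 8) = -39*(-5) = 195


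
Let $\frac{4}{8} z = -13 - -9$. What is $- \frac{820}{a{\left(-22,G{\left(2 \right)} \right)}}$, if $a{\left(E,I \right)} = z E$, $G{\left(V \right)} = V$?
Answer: $- \frac{205}{44} \approx -4.6591$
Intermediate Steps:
$z = -8$ ($z = 2 \left(-13 - -9\right) = 2 \left(-13 + 9\right) = 2 \left(-4\right) = -8$)
$a{\left(E,I \right)} = - 8 E$
$- \frac{820}{a{\left(-22,G{\left(2 \right)} \right)}} = - \frac{820}{\left(-8\right) \left(-22\right)} = - \frac{820}{176} = \left(-820\right) \frac{1}{176} = - \frac{205}{44}$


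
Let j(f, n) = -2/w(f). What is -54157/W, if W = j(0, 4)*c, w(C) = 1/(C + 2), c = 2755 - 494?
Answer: 54157/9044 ≈ 5.9882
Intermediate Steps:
c = 2261
w(C) = 1/(2 + C)
j(f, n) = -4 - 2*f (j(f, n) = -(4 + 2*f) = -2*(2 + f) = -4 - 2*f)
W = -9044 (W = (-4 - 2*0)*2261 = (-4 + 0)*2261 = -4*2261 = -9044)
-54157/W = -54157/(-9044) = -54157*(-1/9044) = 54157/9044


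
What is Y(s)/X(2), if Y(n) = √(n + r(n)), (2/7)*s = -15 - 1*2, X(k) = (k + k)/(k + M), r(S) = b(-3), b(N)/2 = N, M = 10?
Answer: 3*I*√262/2 ≈ 24.28*I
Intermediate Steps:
b(N) = 2*N
r(S) = -6 (r(S) = 2*(-3) = -6)
X(k) = 2*k/(10 + k) (X(k) = (k + k)/(k + 10) = (2*k)/(10 + k) = 2*k/(10 + k))
s = -119/2 (s = 7*(-15 - 1*2)/2 = 7*(-15 - 2)/2 = (7/2)*(-17) = -119/2 ≈ -59.500)
Y(n) = √(-6 + n) (Y(n) = √(n - 6) = √(-6 + n))
Y(s)/X(2) = √(-6 - 119/2)/((2*2/(10 + 2))) = √(-131/2)/((2*2/12)) = (I*√262/2)/((2*2*(1/12))) = (I*√262/2)/(⅓) = (I*√262/2)*3 = 3*I*√262/2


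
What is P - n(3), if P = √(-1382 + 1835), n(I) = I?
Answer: -3 + √453 ≈ 18.284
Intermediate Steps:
P = √453 ≈ 21.284
P - n(3) = √453 - 1*3 = √453 - 3 = -3 + √453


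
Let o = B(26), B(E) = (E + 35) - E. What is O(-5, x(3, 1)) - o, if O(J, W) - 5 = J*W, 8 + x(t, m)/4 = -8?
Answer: 290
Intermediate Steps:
x(t, m) = -64 (x(t, m) = -32 + 4*(-8) = -32 - 32 = -64)
B(E) = 35 (B(E) = (35 + E) - E = 35)
O(J, W) = 5 + J*W
o = 35
O(-5, x(3, 1)) - o = (5 - 5*(-64)) - 1*35 = (5 + 320) - 35 = 325 - 35 = 290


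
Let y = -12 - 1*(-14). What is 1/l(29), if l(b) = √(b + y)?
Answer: √31/31 ≈ 0.17961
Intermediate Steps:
y = 2 (y = -12 + 14 = 2)
l(b) = √(2 + b) (l(b) = √(b + 2) = √(2 + b))
1/l(29) = 1/(√(2 + 29)) = 1/(√31) = √31/31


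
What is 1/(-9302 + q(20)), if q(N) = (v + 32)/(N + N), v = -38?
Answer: -20/186043 ≈ -0.00010750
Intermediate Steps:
q(N) = -3/N (q(N) = (-38 + 32)/(N + N) = -6*1/(2*N) = -3/N)
1/(-9302 + q(20)) = 1/(-9302 - 3/20) = 1/(-186043/20) = -20/186043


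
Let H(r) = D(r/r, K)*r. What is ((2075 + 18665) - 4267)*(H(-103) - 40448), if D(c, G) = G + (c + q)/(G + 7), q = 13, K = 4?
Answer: -7427708646/11 ≈ -6.7525e+8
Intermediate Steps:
D(c, G) = G + (13 + c)/(7 + G) (D(c, G) = G + (c + 13)/(G + 7) = G + (13 + c)/(7 + G))
H(r) = 58*r/11 (H(r) = ((13 + r/r + 4² + 7*4)/(7 + 4))*r = ((13 + 1 + 16 + 28)/11)*r = ((1/11)*58)*r = 58*r/11)
((2075 + 18665) - 4267)*(H(-103) - 40448) = ((2075 + 18665) - 4267)*((58/11)*(-103) - 40448) = (20740 - 4267)*(-5974/11 - 40448) = 16473*(-450902/11) = -7427708646/11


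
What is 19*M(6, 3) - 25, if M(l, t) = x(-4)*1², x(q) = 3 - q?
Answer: 108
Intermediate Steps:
M(l, t) = 7 (M(l, t) = (3 - 1*(-4))*1² = (3 + 4)*1 = 7*1 = 7)
19*M(6, 3) - 25 = 19*7 - 25 = 133 - 25 = 108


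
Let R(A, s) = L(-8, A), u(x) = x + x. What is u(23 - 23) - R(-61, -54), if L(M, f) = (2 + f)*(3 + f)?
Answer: -3422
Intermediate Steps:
u(x) = 2*x
R(A, s) = 6 + A² + 5*A
u(23 - 23) - R(-61, -54) = 2*(23 - 23) - (6 + (-61)² + 5*(-61)) = 2*0 - (6 + 3721 - 305) = 0 - 1*3422 = 0 - 3422 = -3422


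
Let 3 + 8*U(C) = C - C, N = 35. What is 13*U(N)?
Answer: -39/8 ≈ -4.8750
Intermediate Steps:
U(C) = -3/8 (U(C) = -3/8 + (C - C)/8 = -3/8 + (⅛)*0 = -3/8 + 0 = -3/8)
13*U(N) = 13*(-3/8) = -39/8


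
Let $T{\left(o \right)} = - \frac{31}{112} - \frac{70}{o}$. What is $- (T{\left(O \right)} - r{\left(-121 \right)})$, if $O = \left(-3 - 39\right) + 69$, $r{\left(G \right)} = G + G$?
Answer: $- \frac{723131}{3024} \approx -239.13$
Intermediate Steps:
$r{\left(G \right)} = 2 G$
$O = 27$ ($O = -42 + 69 = 27$)
$T{\left(o \right)} = - \frac{31}{112} - \frac{70}{o}$ ($T{\left(o \right)} = \left(-31\right) \frac{1}{112} - \frac{70}{o} = - \frac{31}{112} - \frac{70}{o}$)
$- (T{\left(O \right)} - r{\left(-121 \right)}) = - (\left(- \frac{31}{112} - \frac{70}{27}\right) - 2 \left(-121\right)) = - (\left(- \frac{31}{112} - \frac{70}{27}\right) - -242) = - (\left(- \frac{31}{112} - \frac{70}{27}\right) + 242) = - (- \frac{8677}{3024} + 242) = \left(-1\right) \frac{723131}{3024} = - \frac{723131}{3024}$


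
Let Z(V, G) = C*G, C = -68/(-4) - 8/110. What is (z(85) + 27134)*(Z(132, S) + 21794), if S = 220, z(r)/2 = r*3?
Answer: 705419592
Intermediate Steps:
z(r) = 6*r (z(r) = 2*(r*3) = 2*(3*r) = 6*r)
C = 931/55 (C = -68*(-1/4) - 8*1/110 = 17 - 4/55 = 931/55 ≈ 16.927)
Z(V, G) = 931*G/55
(z(85) + 27134)*(Z(132, S) + 21794) = (6*85 + 27134)*((931/55)*220 + 21794) = (510 + 27134)*(3724 + 21794) = 27644*25518 = 705419592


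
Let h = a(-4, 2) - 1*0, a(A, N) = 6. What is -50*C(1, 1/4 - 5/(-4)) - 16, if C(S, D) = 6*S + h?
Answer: -616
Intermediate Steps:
h = 6 (h = 6 - 1*0 = 6 + 0 = 6)
C(S, D) = 6 + 6*S (C(S, D) = 6*S + 6 = 6 + 6*S)
-50*C(1, 1/4 - 5/(-4)) - 16 = -50*(6 + 6*1) - 16 = -50*(6 + 6) - 16 = -50*12 - 16 = -600 - 16 = -616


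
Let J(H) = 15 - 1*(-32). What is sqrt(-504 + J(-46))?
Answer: I*sqrt(457) ≈ 21.378*I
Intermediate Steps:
J(H) = 47 (J(H) = 15 + 32 = 47)
sqrt(-504 + J(-46)) = sqrt(-504 + 47) = sqrt(-457) = I*sqrt(457)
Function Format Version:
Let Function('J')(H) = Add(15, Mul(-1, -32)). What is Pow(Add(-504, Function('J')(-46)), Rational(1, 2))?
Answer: Mul(I, Pow(457, Rational(1, 2))) ≈ Mul(21.378, I)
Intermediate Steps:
Function('J')(H) = 47 (Function('J')(H) = Add(15, 32) = 47)
Pow(Add(-504, Function('J')(-46)), Rational(1, 2)) = Pow(Add(-504, 47), Rational(1, 2)) = Pow(-457, Rational(1, 2)) = Mul(I, Pow(457, Rational(1, 2)))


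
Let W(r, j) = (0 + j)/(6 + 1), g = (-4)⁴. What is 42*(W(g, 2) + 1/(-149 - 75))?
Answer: 189/16 ≈ 11.813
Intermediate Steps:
g = 256
W(r, j) = j/7
42*(W(g, 2) + 1/(-149 - 75)) = 42*((⅐)*2 + 1/(-149 - 75)) = 42*(2/7 + 1/(-224)) = 42*(2/7 - 1/224) = 42*(9/32) = 189/16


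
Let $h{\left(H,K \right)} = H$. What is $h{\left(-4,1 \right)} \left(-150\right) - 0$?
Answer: $600$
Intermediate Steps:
$h{\left(-4,1 \right)} \left(-150\right) - 0 = \left(-4\right) \left(-150\right) - 0 = 600 + 0 = 600$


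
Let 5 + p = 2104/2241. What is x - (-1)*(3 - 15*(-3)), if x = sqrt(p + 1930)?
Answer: 48 + sqrt(1074691221)/747 ≈ 91.885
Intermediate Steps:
p = -9101/2241 (p = -5 + 2104/2241 = -9101/2241 ≈ -4.0611)
x = sqrt(1074691221)/747 (x = sqrt(-9101/2241 + 1930) = sqrt(4316029/2241) = sqrt(1074691221)/747 ≈ 43.885)
x - (-1)*(3 - 15*(-3)) = sqrt(1074691221)/747 - (-1)*(3 - 15*(-3)) = sqrt(1074691221)/747 - (-1)*(3 + 45) = sqrt(1074691221)/747 - (-1)*48 = sqrt(1074691221)/747 - 1*(-48) = sqrt(1074691221)/747 + 48 = 48 + sqrt(1074691221)/747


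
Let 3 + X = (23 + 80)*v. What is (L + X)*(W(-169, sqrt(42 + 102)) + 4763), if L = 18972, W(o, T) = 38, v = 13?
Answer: 97498708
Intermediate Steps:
X = 1336 (X = -3 + (23 + 80)*13 = -3 + 103*13 = -3 + 1339 = 1336)
(L + X)*(W(-169, sqrt(42 + 102)) + 4763) = (18972 + 1336)*(38 + 4763) = 20308*4801 = 97498708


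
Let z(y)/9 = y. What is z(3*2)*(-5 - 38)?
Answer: -2322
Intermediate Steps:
z(y) = 9*y
z(3*2)*(-5 - 38) = (9*(3*2))*(-5 - 38) = (9*6)*(-43) = 54*(-43) = -2322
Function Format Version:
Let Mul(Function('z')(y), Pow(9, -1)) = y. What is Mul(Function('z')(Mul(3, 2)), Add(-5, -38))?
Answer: -2322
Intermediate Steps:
Function('z')(y) = Mul(9, y)
Mul(Function('z')(Mul(3, 2)), Add(-5, -38)) = Mul(Mul(9, Mul(3, 2)), Add(-5, -38)) = Mul(Mul(9, 6), -43) = Mul(54, -43) = -2322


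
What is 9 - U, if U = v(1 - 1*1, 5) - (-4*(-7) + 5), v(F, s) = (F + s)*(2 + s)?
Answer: 7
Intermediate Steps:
v(F, s) = (2 + s)*(F + s)
U = 2 (U = (5² + 2*(1 - 1*1) + 2*5 + (1 - 1*1)*5) - (-4*(-7) + 5) = (25 + 2*(1 - 1) + 10 + (1 - 1)*5) - (28 + 5) = (25 + 2*0 + 10 + 0*5) - 1*33 = (25 + 0 + 10 + 0) - 33 = 35 - 33 = 2)
9 - U = 9 - 1*2 = 9 - 2 = 7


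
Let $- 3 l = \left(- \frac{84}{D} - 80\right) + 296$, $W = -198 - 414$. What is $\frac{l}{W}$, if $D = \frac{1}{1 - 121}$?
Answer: $\frac{286}{51} \approx 5.6078$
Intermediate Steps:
$W = -612$
$D = - \frac{1}{120}$ ($D = \frac{1}{-120} = - \frac{1}{120} \approx -0.0083333$)
$l = -3432$ ($l = - \frac{\left(- \frac{84}{- \frac{1}{120}} - 80\right) + 296}{3} = - \frac{\left(\left(-84\right) \left(-120\right) - 80\right) + 296}{3} = - \frac{\left(10080 - 80\right) + 296}{3} = - \frac{10000 + 296}{3} = \left(- \frac{1}{3}\right) 10296 = -3432$)
$\frac{l}{W} = - \frac{3432}{-612} = \left(-3432\right) \left(- \frac{1}{612}\right) = \frac{286}{51}$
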